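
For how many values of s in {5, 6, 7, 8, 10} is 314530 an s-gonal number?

1

s = 5: P(5, 458) = 314417 and P(5, 459) = 315792; 314530 is not s-gonal.
s = 6: P(6, 396) = 313236 and P(6, 397) = 314821; 314530 is not s-gonal.
s = 7: P(7, 355) = 314530. ✓
s = 8: P(8, 324) = 314280 and P(8, 325) = 316225; 314530 is not s-gonal.
s = 10: P(10, 280) = 312760 and P(10, 281) = 315001; 314530 is not s-gonal.
Hits: s ∈ {7} → 1.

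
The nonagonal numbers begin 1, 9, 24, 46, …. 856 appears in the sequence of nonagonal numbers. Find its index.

Set n(7n−5)/2 = 856, giving 7n² − 5n − 1712 = 0.
So n = (5 + 219) / 14 = 224/14 = 16.
Check: 16·(7·16 − 5)/2 = 856. ✓

16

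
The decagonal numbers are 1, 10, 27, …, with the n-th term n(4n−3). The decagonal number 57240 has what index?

Set n(4n−3) = 57240, giving 4n² − 3n − 57240 = 0.
So n = (3 + 957) / 8 = 960/8 = 120.
Check: 120·(4·120 − 3) = 57240. ✓

120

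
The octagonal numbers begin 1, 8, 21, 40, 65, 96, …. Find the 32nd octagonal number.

3008

32·(3·32 − 2) = 32·94 = 3008.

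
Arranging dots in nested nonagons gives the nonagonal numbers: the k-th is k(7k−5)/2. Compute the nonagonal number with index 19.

1216

The 19th nonagonal number is n(7n−5)/2 with n = 19.
19·(7·19 − 5)/2 = 19·128/2 = 19·64 = 1216.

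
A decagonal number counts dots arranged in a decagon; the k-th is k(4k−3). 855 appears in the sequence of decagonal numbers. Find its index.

15

Set n(4n−3) = 855, giving 4n² − 3n − 855 = 0.
The discriminant is 9 + 16·855 = 13689, and √13689 = 117.
So n = (3 + 117) / 8 = 120/8 = 15.
Check: 15·(4·15 − 3) = 855. ✓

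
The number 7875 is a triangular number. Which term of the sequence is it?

125

Set n(n+1)/2 = 7875, giving n² + n − 15750 = 0.
The discriminant is 1 + 8·7875 = 63001, and √63001 = 251.
So n = (-1 + 251) / 2 = 250/2 = 125.
Check: 125·126/2 = 7875. ✓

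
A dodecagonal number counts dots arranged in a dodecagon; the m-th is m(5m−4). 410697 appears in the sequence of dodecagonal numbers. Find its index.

Set n(5n−4) = 410697, giving 5n² − 4n − 410697 = 0.
The discriminant is 16 + 20·410697 = 8213956, and √8213956 = 2866.
So n = (4 + 2866) / 10 = 2870/10 = 287.

287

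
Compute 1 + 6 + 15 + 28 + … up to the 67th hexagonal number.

202742

Σ i(2i−1) = 2Σi² − Σi over i = 1..67.
Σi = 2278 and Σi² = 102510.
2·102510 − 1·2278 = 202742.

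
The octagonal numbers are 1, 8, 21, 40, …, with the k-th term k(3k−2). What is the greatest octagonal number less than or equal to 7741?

7701

Solve n(3n−2) ≤ 7741 for integer n.
n = 51 gives 7701 ≤ 7741, while n = 52 gives 8008 > 7741; so the answer is 7701.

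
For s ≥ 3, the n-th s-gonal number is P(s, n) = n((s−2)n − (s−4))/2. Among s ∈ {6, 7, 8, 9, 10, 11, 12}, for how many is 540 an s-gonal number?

s = 6: P(6, 16) = 496 and P(6, 17) = 561; 540 is not s-gonal.
s = 7: P(7, 15) = 540. ✓
s = 8: P(8, 13) = 481 and P(8, 14) = 560; 540 is not s-gonal.
s = 9: P(9, 12) = 474 and P(9, 13) = 559; 540 is not s-gonal.
s = 10: P(10, 12) = 540. ✓
s = 11: P(11, 11) = 506 and P(11, 12) = 606; 540 is not s-gonal.
s = 12: P(12, 10) = 460 and P(12, 11) = 561; 540 is not s-gonal.
Hits: s ∈ {7, 10} → 2.

2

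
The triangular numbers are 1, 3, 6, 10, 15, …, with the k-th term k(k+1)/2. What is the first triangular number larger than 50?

Solve n(n+1)/2 > 50 for integer n.
The largest n with value ≤ 50 is 9 (since 45 ≤ 50 < 55), so the first above is n = 10, value 55.

55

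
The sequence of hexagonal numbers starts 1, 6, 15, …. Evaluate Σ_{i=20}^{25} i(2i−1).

5975

Σ i(2i−1) = 2Σi² − Σi over i = 20..25.
Σi = 325 − 190 = 135 and Σi² = 5525 − 2470 = 3055.
2·3055 − 1·135 = 5975.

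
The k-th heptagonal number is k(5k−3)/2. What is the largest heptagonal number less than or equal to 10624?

Solve n(5n−3)/2 ≤ 10624 for integer n.
n = 65 gives 10465 ≤ 10624, while n = 66 gives 10791 > 10624; so the answer is 10465.

10465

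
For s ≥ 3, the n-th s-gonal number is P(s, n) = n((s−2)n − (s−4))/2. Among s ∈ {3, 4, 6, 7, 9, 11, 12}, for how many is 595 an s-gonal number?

1

s = 3: P(3, 34) = 595. ✓
s = 4: P(4, 24) = 576 and P(4, 25) = 625; 595 is not s-gonal.
s = 6: P(6, 17) = 561 and P(6, 18) = 630; 595 is not s-gonal.
s = 7: P(7, 15) = 540 and P(7, 16) = 616; 595 is not s-gonal.
s = 9: P(9, 13) = 559 and P(9, 14) = 651; 595 is not s-gonal.
s = 11: P(11, 11) = 506 and P(11, 12) = 606; 595 is not s-gonal.
s = 12: P(12, 11) = 561 and P(12, 12) = 672; 595 is not s-gonal.
Hits: s ∈ {3} → 1.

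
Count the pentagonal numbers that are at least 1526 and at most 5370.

28

The n-th pentagonal number is n(3n−1)/2.
Smallest index with value ≥ 1526: n = 33 (giving 1617).
Largest index with value ≤ 5370: n = 60 (giving 5370).
Indices 33 through 60: 28 terms.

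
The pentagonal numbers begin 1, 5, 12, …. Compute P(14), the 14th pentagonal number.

The 14th pentagonal number is n(3n−1)/2 with n = 14.
14·(3·14 − 1)/2 = 14·41/2 = 287.

287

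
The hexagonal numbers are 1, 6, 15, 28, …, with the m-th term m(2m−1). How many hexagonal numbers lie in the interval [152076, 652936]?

The n-th hexagonal number is n(2n−1).
Smallest index with value ≥ 152076: n = 276 (giving 152076).
Largest index with value ≤ 652936: n = 571 (giving 651511).
Indices 276 through 571: 296 terms.

296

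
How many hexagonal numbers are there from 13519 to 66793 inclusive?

100

The n-th hexagonal number is n(2n−1).
Smallest index with value ≥ 13519: n = 83 (giving 13695).
Largest index with value ≤ 66793: n = 182 (giving 66066).
Indices 83 through 182: 100 terms.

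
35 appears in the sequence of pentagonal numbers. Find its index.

Set n(3n−1)/2 = 35, giving 3n² − n − 70 = 0.
The discriminant is 1 + 24·35 = 841, and √841 = 29.
So n = (1 + 29) / 6 = 30/6 = 5.

5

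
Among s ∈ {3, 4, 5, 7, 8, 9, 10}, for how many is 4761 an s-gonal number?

s = 3: P(3, 97) = 4753 and P(3, 98) = 4851; 4761 is not s-gonal.
s = 4: P(4, 69) = 4761. ✓
s = 5: P(5, 56) = 4676 and P(5, 57) = 4845; 4761 is not s-gonal.
s = 7: P(7, 43) = 4558 and P(7, 44) = 4774; 4761 is not s-gonal.
s = 8: P(8, 40) = 4720 and P(8, 41) = 4961; 4761 is not s-gonal.
s = 9: P(9, 37) = 4699 and P(9, 38) = 4959; 4761 is not s-gonal.
s = 10: P(10, 34) = 4522 and P(10, 35) = 4795; 4761 is not s-gonal.
Hits: s ∈ {4} → 1.

1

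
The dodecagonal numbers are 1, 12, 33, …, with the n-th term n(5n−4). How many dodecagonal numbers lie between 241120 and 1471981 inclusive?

323

The n-th dodecagonal number is n(5n−4).
Smallest index with value ≥ 241120: n = 220 (giving 241120).
Largest index with value ≤ 1471981: n = 542 (giving 1466652).
Indices 220 through 542: 323 terms.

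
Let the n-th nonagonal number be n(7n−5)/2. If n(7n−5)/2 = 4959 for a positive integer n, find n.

Set n(7n−5)/2 = 4959, giving 7n² − 5n − 9918 = 0.
The discriminant is 25 + 56·4959 = 277729, and √277729 = 527.
So n = (5 + 527) / 14 = 532/14 = 38.
Check: 38·(7·38 − 5)/2 = 4959. ✓

38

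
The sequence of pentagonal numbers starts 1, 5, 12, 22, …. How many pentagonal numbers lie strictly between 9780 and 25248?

49

The n-th pentagonal number is n(3n−1)/2.
Smallest index with value > 9780: n = 81 (giving 9801).
Largest index with value < 25248: n = 129 (giving 24897).
Indices 81 through 129: 49 terms.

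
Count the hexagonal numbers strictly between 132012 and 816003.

The n-th hexagonal number is n(2n−1).
Smallest index with value > 132012: n = 258 (giving 132870).
Largest index with value < 816003: n = 638 (giving 813450).
Indices 258 through 638: 381 terms.

381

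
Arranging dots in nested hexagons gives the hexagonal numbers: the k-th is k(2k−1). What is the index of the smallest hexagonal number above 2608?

Solve n(2n−1) > 2608 for integer n.
The largest n with value ≤ 2608 is 36 (since 2556 ≤ 2608 < 2701), so the first above is n = 37, value 2701.

37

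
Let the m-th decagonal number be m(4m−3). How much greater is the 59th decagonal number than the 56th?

59·(4·59 − 3) = 13747 and 56·(4·56 − 3) = 12376.
Difference: 13747 − 12376 = 1371.

1371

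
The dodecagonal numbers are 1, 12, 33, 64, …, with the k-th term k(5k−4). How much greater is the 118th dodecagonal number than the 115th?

118·(5·118 − 4) = 69148 and 115·(5·115 − 4) = 65665.
Difference: 69148 − 65665 = 3483.

3483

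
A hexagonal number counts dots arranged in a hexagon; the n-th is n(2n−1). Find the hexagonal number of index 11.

231

The 11th hexagonal number is n(2n−1) with n = 11.
11·(2·11 − 1) = 11·21 = 231.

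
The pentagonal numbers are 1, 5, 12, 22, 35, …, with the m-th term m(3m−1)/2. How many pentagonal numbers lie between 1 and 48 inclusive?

The n-th pentagonal number is n(3n−1)/2.
Smallest index with value ≥ 1: n = 1 (giving 1).
Largest index with value ≤ 48: n = 5 (giving 35).
Indices 1 through 5: 5 terms.

5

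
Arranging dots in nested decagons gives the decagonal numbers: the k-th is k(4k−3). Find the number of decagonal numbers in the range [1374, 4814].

17

The n-th decagonal number is n(4n−3).
Smallest index with value ≥ 1374: n = 19 (giving 1387).
Largest index with value ≤ 4814: n = 35 (giving 4795).
Indices 19 through 35: 17 terms.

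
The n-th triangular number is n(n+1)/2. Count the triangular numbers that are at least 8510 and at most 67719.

The n-th triangular number is n(n+1)/2.
Smallest index with value ≥ 8510: n = 130 (giving 8515).
Largest index with value ≤ 67719: n = 367 (giving 67528).
Indices 130 through 367: 238 terms.

238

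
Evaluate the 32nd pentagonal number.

The 32nd pentagonal number is n(3n−1)/2 with n = 32.
32·(3·32 − 1)/2 = 32·95/2 = 1520.

1520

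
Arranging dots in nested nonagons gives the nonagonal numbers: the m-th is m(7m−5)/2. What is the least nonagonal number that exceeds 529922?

531375

Solve n(7n−5)/2 > 529922 for integer n.
The largest n with value ≤ 529922 is 389 (since 528651 ≤ 529922 < 531375), so the first above is n = 390, value 531375.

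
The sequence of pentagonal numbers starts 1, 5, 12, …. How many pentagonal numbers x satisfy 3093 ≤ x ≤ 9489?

The n-th pentagonal number is n(3n−1)/2.
Smallest index with value ≥ 3093: n = 46 (giving 3151).
Largest index with value ≤ 9489: n = 79 (giving 9322).
Indices 46 through 79: 34 terms.

34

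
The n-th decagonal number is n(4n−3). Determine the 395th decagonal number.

The 395th decagonal number is n(4n−3) with n = 395.
395·(4·395 − 3) = 395·1577 = 622915.

622915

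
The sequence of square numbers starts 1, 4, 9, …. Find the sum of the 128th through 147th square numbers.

Σ_{i=128}^{147} i² = 1069670 − 690880 = 378790.

378790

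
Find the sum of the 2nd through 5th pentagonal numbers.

Σ i(3i−1)/2 = (3Σi² − Σi) / 2 over i = 2..5.
Σi = 15 − 1 = 14 and Σi² = 55 − 1 = 54.
(3·54 − 1·14) / 2 = 148/2 = 74.

74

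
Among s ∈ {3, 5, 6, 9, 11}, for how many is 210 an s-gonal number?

2

s = 3: P(3, 20) = 210. ✓
s = 5: P(5, 12) = 210. ✓
s = 6: P(6, 10) = 190 and P(6, 11) = 231; 210 is not s-gonal.
s = 9: P(9, 8) = 204 and P(9, 9) = 261; 210 is not s-gonal.
s = 11: P(11, 7) = 196 and P(11, 8) = 260; 210 is not s-gonal.
Hits: s ∈ {3, 5} → 2.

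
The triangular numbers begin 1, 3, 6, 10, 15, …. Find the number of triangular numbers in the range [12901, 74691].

The n-th triangular number is n(n+1)/2.
Smallest index with value ≥ 12901: n = 161 (giving 13041).
Largest index with value ≤ 74691: n = 386 (giving 74691).
Indices 161 through 386: 226 terms.

226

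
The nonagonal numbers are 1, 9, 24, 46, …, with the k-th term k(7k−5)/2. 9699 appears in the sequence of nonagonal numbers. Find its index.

53

Set n(7n−5)/2 = 9699, giving 7n² − 5n − 19398 = 0.
So n = (5 + 737) / 14 = 742/14 = 53.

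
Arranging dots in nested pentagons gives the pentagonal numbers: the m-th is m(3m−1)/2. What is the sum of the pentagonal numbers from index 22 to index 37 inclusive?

Σ i(3i−1)/2 = (3Σi² − Σi) / 2 over i = 22..37.
Σi = 703 − 231 = 472 and Σi² = 17575 − 3311 = 14264.
(3·14264 − 1·472) / 2 = 42320/2 = 21160.

21160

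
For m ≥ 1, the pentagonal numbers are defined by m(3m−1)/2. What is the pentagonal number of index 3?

12

3·(3·3 − 1)/2 = 3·8/2 = 3·4 = 12.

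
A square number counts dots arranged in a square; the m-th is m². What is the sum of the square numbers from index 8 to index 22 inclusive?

Σ_{i=8}^{22} i² = 3795 − 140 = 3655.

3655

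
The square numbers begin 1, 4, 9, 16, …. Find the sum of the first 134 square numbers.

Σ_{i=1}^{134} i² = 134·135·269/6 = 811035.

811035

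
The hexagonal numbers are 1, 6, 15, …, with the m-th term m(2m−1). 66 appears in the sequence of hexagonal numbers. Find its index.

Set n(2n−1) = 66, giving 2n² − n − 66 = 0.
The discriminant is 1 + 8·66 = 529, and √529 = 23.
So n = (1 + 23) / 4 = 24/4 = 6.
Check: 6·(2·6 − 1) = 66. ✓

6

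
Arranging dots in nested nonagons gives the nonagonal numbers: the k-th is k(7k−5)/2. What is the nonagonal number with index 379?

501796

The 379th nonagonal number is n(7n−5)/2 with n = 379.
379·(7·379 − 5)/2 = 379·2648/2 = 379·1324 = 501796.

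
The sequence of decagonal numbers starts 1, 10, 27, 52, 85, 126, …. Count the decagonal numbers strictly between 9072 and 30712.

39

The n-th decagonal number is n(4n−3).
Smallest index with value > 9072: n = 49 (giving 9457).
Largest index with value < 30712: n = 87 (giving 30015).
Indices 49 through 87: 39 terms.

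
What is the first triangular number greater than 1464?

1485

Solve n(n+1)/2 > 1464 for integer n.
The largest n with value ≤ 1464 is 53 (since 1431 ≤ 1464 < 1485), so the first above is n = 54, value 1485.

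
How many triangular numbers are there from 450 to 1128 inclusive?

The n-th triangular number is n(n+1)/2.
Smallest index with value ≥ 450: n = 30 (giving 465).
Largest index with value ≤ 1128: n = 47 (giving 1128).
Indices 30 through 47: 18 terms.

18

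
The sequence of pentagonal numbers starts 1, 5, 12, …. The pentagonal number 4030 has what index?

Set n(3n−1)/2 = 4030, giving 3n² − n − 8060 = 0.
The discriminant is 1 + 24·4030 = 96721, and √96721 = 311.
So n = (1 + 311) / 6 = 312/6 = 52.
Check: 52·(3·52 − 1)/2 = 4030. ✓

52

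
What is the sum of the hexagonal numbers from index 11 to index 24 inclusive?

8785

Σ i(2i−1) = 2Σi² − Σi over i = 11..24.
Σi = 300 − 55 = 245 and Σi² = 4900 − 385 = 4515.
2·4515 − 1·245 = 8785.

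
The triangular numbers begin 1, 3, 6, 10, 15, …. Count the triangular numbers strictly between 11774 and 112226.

The n-th triangular number is n(n+1)/2.
Smallest index with value > 11774: n = 153 (giving 11781).
Largest index with value < 112226: n = 473 (giving 112101).
Indices 153 through 473: 321 terms.

321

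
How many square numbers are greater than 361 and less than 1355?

The n-th square number is n².
Smallest index with value > 361: n = 20 (giving 400).
Largest index with value < 1355: n = 36 (giving 1296).
Indices 20 through 36: 17 terms.

17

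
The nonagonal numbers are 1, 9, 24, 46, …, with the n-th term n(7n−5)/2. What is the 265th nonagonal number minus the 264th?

1849

Consecutive nonagonal numbers differ by 7n − 6: here 7·265 − 6 = 1849.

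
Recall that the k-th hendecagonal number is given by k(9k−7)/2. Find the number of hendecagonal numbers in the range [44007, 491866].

232

The n-th hendecagonal number is n(9n−7)/2.
Smallest index with value ≥ 44007: n = 100 (giving 44650).
Largest index with value ≤ 491866: n = 331 (giving 491866).
Indices 100 through 331: 232 terms.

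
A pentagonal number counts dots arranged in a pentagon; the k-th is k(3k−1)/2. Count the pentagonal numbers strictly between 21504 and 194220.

240

The n-th pentagonal number is n(3n−1)/2.
Smallest index with value > 21504: n = 120 (giving 21540).
Largest index with value < 194220: n = 359 (giving 193142).
Indices 120 through 359: 240 terms.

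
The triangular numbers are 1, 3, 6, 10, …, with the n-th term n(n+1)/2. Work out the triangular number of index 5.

15

5·6/2 = 30/2 = 15.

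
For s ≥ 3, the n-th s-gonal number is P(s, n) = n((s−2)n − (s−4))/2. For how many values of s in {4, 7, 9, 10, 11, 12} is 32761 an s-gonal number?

1

s = 4: P(4, 181) = 32761. ✓
s = 7: P(7, 114) = 32319 and P(7, 115) = 32890; 32761 is not s-gonal.
s = 9: P(9, 97) = 32689 and P(9, 98) = 33369; 32761 is not s-gonal.
s = 10: P(10, 90) = 32130 and P(10, 91) = 32851; 32761 is not s-gonal.
s = 11: P(11, 85) = 32215 and P(11, 86) = 32981; 32761 is not s-gonal.
s = 12: P(12, 81) = 32481 and P(12, 82) = 33292; 32761 is not s-gonal.
Hits: s ∈ {4} → 1.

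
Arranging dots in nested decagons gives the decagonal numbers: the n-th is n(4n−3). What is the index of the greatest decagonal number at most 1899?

Solve n(4n−3) ≤ 1899 for integer n.
n = 22 gives 1870 ≤ 1899, while n = 23 gives 2047 > 1899; so the answer is index 22.

22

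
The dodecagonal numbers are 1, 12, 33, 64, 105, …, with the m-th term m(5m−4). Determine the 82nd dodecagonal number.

33292

The 82nd dodecagonal number is n(5n−4) with n = 82.
82·(5·82 − 4) = 82·406 = 33292.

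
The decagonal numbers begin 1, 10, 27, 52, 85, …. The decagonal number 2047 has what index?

23

Set n(4n−3) = 2047, giving 4n² − 3n − 2047 = 0.
The discriminant is 9 + 16·2047 = 32761, and √32761 = 181.
So n = (3 + 181) / 8 = 184/8 = 23.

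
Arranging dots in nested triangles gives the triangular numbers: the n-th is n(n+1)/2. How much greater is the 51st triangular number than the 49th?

51·52/2 = 1326 and 49·50/2 = 1225.
Difference: 1326 − 1225 = 101.

101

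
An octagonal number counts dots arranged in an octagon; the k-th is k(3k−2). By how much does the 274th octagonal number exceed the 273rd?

Consecutive octagonal numbers differ by 6n − 5: here 6·274 − 5 = 1639.

1639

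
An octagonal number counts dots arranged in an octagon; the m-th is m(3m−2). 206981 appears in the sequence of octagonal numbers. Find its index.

Set n(3n−2) = 206981, giving 3n² − 2n − 206981 = 0.
The discriminant is 4 + 12·206981 = 2483776, and √2483776 = 1576.
So n = (2 + 1576) / 6 = 1578/6 = 263.

263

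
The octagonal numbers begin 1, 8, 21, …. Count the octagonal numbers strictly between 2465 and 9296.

The n-th octagonal number is n(3n−2).
Smallest index with value > 2465: n = 30 (giving 2640).
Largest index with value < 9296: n = 55 (giving 8965).
Indices 30 through 55: 26 terms.

26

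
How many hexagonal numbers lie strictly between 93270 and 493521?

280

The n-th hexagonal number is n(2n−1).
Smallest index with value > 93270: n = 217 (giving 93961).
Largest index with value < 493521: n = 496 (giving 491536).
Indices 217 through 496: 280 terms.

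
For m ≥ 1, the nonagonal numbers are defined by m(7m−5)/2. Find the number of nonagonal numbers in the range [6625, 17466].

The n-th nonagonal number is n(7n−5)/2.
Smallest index with value ≥ 6625: n = 44 (giving 6666).
Largest index with value ≤ 17466: n = 71 (giving 17466).
Indices 44 through 71: 28 terms.

28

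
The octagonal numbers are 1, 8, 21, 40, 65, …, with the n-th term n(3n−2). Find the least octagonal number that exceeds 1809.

Solve n(3n−2) > 1809 for integer n.
The largest n with value ≤ 1809 is 24 (since 1680 ≤ 1809 < 1825), so the first above is n = 25, value 1825.

1825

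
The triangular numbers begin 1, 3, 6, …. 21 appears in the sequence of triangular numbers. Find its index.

6

Set n(n+1)/2 = 21, giving n² + n − 42 = 0.
So n = (-1 + 13) / 2 = 12/2 = 6.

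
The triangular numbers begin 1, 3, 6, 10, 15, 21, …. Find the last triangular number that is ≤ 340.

325

Solve n(n+1)/2 ≤ 340 for integer n.
n = 25 gives 325 ≤ 340, while n = 26 gives 351 > 340; so the answer is 325.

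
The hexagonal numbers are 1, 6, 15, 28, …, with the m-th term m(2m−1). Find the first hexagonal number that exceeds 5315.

Solve n(2n−1) > 5315 for integer n.
The largest n with value ≤ 5315 is 51 (since 5151 ≤ 5315 < 5356), so the first above is n = 52, value 5356.

5356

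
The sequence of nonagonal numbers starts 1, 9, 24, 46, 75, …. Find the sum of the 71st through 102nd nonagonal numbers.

Σ i(7i−5)/2 = (7Σi² − 5Σi) / 2 over i = 71..102.
Σi = 5253 − 2485 = 2768 and Σi² = 358955 − 116795 = 242160.
(7·242160 − 5·2768) / 2 = 1681280/2 = 840640.

840640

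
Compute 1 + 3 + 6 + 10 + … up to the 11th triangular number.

Σ i(i+1)/2 = (Σi² + Σi) / 2 over i = 1..11.
Σi = 66 and Σi² = 506.
(1·506 + 1·66) / 2 = 572/2 = 286.

286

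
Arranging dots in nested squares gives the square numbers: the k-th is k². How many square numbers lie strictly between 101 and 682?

16

The n-th square number is n².
Smallest index with value > 101: n = 11 (giving 121).
Largest index with value < 682: n = 26 (giving 676).
Indices 11 through 26: 16 terms.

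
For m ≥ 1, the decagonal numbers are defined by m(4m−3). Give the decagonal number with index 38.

38·(4·38 − 3) = 38·149 = 5662.

5662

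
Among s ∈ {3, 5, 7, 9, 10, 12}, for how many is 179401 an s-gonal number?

1

s = 3: P(3, 598) = 179101 and P(3, 599) = 179700; 179401 is not s-gonal.
s = 5: P(5, 346) = 179401. ✓
s = 7: P(7, 268) = 179158 and P(7, 269) = 180499; 179401 is not s-gonal.
s = 9: P(9, 226) = 178201 and P(9, 227) = 179784; 179401 is not s-gonal.
s = 10: P(10, 212) = 179140 and P(10, 213) = 180837; 179401 is not s-gonal.
s = 12: P(12, 189) = 177849 and P(12, 190) = 179740; 179401 is not s-gonal.
Hits: s ∈ {5} → 1.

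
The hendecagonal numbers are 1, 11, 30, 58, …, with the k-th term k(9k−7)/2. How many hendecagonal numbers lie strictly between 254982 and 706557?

The n-th hendecagonal number is n(9n−7)/2.
Smallest index with value > 254982: n = 239 (giving 256208).
Largest index with value < 706557: n = 396 (giving 704286).
Indices 239 through 396: 158 terms.

158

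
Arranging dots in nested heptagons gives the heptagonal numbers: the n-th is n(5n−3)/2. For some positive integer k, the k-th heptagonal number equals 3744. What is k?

Set n(5n−3)/2 = 3744, giving 5n² − 3n − 7488 = 0.
The discriminant is 9 + 40·3744 = 149769, and √149769 = 387.
So n = (3 + 387) / 10 = 390/10 = 39.

39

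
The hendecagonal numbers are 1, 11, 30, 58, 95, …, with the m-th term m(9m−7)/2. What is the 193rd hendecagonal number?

The 193rd hendecagonal number is n(9n−7)/2 with n = 193.
193·(9·193 − 7)/2 = 193·1730/2 = 193·865 = 166945.

166945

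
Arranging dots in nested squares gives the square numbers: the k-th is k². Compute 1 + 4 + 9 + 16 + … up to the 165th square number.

Σ_{i=1}^{165} i² = 165·166·331/6 = 1511015.

1511015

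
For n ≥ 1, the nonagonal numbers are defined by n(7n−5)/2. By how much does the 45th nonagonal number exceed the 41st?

45·(7·45 − 5)/2 = 6975 and 41·(7·41 − 5)/2 = 5781.
Difference: 6975 − 5781 = 1194.

1194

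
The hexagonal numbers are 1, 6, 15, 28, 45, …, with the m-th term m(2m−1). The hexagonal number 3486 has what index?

42

Set n(2n−1) = 3486, giving 2n² − n − 3486 = 0.
The discriminant is 1 + 8·3486 = 27889, and √27889 = 167.
So n = (1 + 167) / 4 = 168/4 = 42.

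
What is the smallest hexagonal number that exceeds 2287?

2415

Solve n(2n−1) > 2287 for integer n.
The largest n with value ≤ 2287 is 34 (since 2278 ≤ 2287 < 2415), so the first above is n = 35, value 2415.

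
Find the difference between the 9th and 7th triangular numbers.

9·10/2 = 45 and 7·8/2 = 28.
Difference: 45 − 28 = 17.

17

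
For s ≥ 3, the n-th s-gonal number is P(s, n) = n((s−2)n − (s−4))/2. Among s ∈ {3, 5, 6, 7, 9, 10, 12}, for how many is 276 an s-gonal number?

s = 3: P(3, 23) = 276. ✓
s = 5: P(5, 13) = 247 and P(5, 14) = 287; 276 is not s-gonal.
s = 6: P(6, 12) = 276. ✓
s = 7: P(7, 10) = 235 and P(7, 11) = 286; 276 is not s-gonal.
s = 9: P(9, 9) = 261 and P(9, 10) = 325; 276 is not s-gonal.
s = 10: P(10, 8) = 232 and P(10, 9) = 297; 276 is not s-gonal.
s = 12: P(12, 7) = 217 and P(12, 8) = 288; 276 is not s-gonal.
Hits: s ∈ {3, 6} → 2.

2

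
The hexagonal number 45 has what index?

Set n(2n−1) = 45, giving 2n² − n − 45 = 0.
So n = (1 + 19) / 4 = 20/4 = 5.

5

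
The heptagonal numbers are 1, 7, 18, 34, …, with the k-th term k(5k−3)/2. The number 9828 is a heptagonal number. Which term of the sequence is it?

Set n(5n−3)/2 = 9828, giving 5n² − 3n − 19656 = 0.
The discriminant is 9 + 40·9828 = 393129, and √393129 = 627.
So n = (3 + 627) / 10 = 630/10 = 63.
Check: 63·(5·63 − 3)/2 = 9828. ✓

63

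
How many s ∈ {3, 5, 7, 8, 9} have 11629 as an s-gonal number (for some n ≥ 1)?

s = 3: P(3, 152) = 11628 and P(3, 153) = 11781; 11629 is not s-gonal.
s = 5: P(5, 88) = 11572 and P(5, 89) = 11837; 11629 is not s-gonal.
s = 7: P(7, 68) = 11458 and P(7, 69) = 11799; 11629 is not s-gonal.
s = 8: P(8, 62) = 11408 and P(8, 63) = 11781; 11629 is not s-gonal.
s = 9: P(9, 58) = 11629. ✓
Hits: s ∈ {9} → 1.

1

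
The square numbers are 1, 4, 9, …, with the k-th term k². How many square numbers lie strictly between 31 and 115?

The n-th square number is n².
Smallest index with value > 31: n = 6 (giving 36).
Largest index with value < 115: n = 10 (giving 100).
Indices 6 through 10: 5 terms.

5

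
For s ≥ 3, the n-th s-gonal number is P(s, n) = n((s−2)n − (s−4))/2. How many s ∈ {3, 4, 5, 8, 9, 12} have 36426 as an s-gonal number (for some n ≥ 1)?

s = 3: P(3, 269) = 36315 and P(3, 270) = 36585; 36426 is not s-gonal.
s = 4: P(4, 190) = 36100 and P(4, 191) = 36481; 36426 is not s-gonal.
s = 5: P(5, 156) = 36426. ✓
s = 8: P(8, 110) = 36080 and P(8, 111) = 36741; 36426 is not s-gonal.
s = 9: P(9, 102) = 36159 and P(9, 103) = 36874; 36426 is not s-gonal.
s = 12: P(12, 85) = 35785 and P(12, 86) = 36636; 36426 is not s-gonal.
Hits: s ∈ {5} → 1.

1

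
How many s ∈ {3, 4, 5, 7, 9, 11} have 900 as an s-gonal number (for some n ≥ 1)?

s = 3: P(3, 41) = 861 and P(3, 42) = 903; 900 is not s-gonal.
s = 4: P(4, 30) = 900. ✓
s = 5: P(5, 24) = 852 and P(5, 25) = 925; 900 is not s-gonal.
s = 7: P(7, 19) = 874 and P(7, 20) = 970; 900 is not s-gonal.
s = 9: P(9, 16) = 856 and P(9, 17) = 969; 900 is not s-gonal.
s = 11: P(11, 14) = 833 and P(11, 15) = 960; 900 is not s-gonal.
Hits: s ∈ {4} → 1.

1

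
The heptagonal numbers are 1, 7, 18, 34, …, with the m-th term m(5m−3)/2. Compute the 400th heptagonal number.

400·(5·400 − 3)/2 = 400·1997/2 = 399400.

399400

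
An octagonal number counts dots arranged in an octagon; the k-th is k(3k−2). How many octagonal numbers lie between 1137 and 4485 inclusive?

20

The n-th octagonal number is n(3n−2).
Smallest index with value ≥ 1137: n = 20 (giving 1160).
Largest index with value ≤ 4485: n = 39 (giving 4485).
Indices 20 through 39: 20 terms.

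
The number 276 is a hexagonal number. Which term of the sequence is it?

Set n(2n−1) = 276, giving 2n² − n − 276 = 0.
So n = (1 + 47) / 4 = 48/4 = 12.

12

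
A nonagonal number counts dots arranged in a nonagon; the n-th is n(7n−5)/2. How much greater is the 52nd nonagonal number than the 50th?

709

52·(7·52 − 5)/2 = 9334 and 50·(7·50 − 5)/2 = 8625.
Difference: 9334 − 8625 = 709.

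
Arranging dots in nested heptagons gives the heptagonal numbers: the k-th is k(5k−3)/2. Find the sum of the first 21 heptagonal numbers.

Σ i(5i−3)/2 = (5Σi² − 3Σi) / 2 over i = 1..21.
Σi = 231 and Σi² = 3311.
(5·3311 − 3·231) / 2 = 15862/2 = 7931.

7931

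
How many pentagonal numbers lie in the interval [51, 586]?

The n-th pentagonal number is n(3n−1)/2.
Smallest index with value ≥ 51: n = 6 (giving 51).
Largest index with value ≤ 586: n = 19 (giving 532).
Indices 6 through 19: 14 terms.

14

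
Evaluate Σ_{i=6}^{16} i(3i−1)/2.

Σ i(3i−1)/2 = (3Σi² − Σi) / 2 over i = 6..16.
Σi = 136 − 15 = 121 and Σi² = 1496 − 55 = 1441.
(3·1441 − 1·121) / 2 = 4202/2 = 2101.

2101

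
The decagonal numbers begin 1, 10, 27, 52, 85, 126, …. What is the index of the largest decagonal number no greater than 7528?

43

Solve n(4n−3) ≤ 7528 for integer n.
n = 43 gives 7267 ≤ 7528, while n = 44 gives 7612 > 7528; so the answer is index 43.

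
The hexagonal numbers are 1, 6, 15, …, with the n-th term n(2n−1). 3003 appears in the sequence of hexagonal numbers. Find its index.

39

Set n(2n−1) = 3003, giving 2n² − n − 3003 = 0.
The discriminant is 1 + 8·3003 = 24025, and √24025 = 155.
So n = (1 + 155) / 4 = 156/4 = 39.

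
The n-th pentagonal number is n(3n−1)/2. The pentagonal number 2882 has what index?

Set n(3n−1)/2 = 2882, giving 3n² − n − 5764 = 0.
The discriminant is 1 + 24·2882 = 69169, and √69169 = 263.
So n = (1 + 263) / 6 = 264/6 = 44.

44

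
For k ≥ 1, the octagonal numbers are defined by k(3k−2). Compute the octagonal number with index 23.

The 23rd octagonal number is n(3n−2) with n = 23.
23·(3·23 − 2) = 23·67 = 1541.

1541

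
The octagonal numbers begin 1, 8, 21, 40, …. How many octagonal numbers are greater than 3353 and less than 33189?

72

The n-th octagonal number is n(3n−2).
Smallest index with value > 3353: n = 34 (giving 3400).
Largest index with value < 33189: n = 105 (giving 32865).
Indices 34 through 105: 72 terms.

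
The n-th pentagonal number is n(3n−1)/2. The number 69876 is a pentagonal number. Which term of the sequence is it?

Set n(3n−1)/2 = 69876, giving 3n² − n − 139752 = 0.
So n = (1 + 1295) / 6 = 1296/6 = 216.

216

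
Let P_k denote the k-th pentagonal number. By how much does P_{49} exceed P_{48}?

145

Consecutive pentagonal numbers differ by 3n − 2: here 3·49 − 2 = 145.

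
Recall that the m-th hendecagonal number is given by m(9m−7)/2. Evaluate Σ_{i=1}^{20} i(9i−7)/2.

12180

Σ i(9i−7)/2 = (9Σi² − 7Σi) / 2 over i = 1..20.
Σi = 210 and Σi² = 2870.
(9·2870 − 7·210) / 2 = 24360/2 = 12180.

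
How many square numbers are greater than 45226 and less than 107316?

115

The n-th square number is n².
Smallest index with value > 45226: n = 213 (giving 45369).
Largest index with value < 107316: n = 327 (giving 106929).
Indices 213 through 327: 115 terms.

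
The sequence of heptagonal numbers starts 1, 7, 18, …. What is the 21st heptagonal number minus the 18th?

21·(5·21 − 3)/2 = 1071 and 18·(5·18 − 3)/2 = 783.
Difference: 1071 − 783 = 288.

288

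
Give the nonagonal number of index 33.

The 33rd nonagonal number is n(7n−5)/2 with n = 33.
33·(7·33 − 5)/2 = 33·226/2 = 33·113 = 3729.

3729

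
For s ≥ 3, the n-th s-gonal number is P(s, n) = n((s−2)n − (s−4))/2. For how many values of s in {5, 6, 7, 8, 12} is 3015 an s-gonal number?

1

s = 5: P(5, 45) = 3015. ✓
s = 6: P(6, 39) = 3003 and P(6, 40) = 3160; 3015 is not s-gonal.
s = 7: P(7, 35) = 3010 and P(7, 36) = 3186; 3015 is not s-gonal.
s = 8: P(8, 32) = 3008 and P(8, 33) = 3201; 3015 is not s-gonal.
s = 12: P(12, 24) = 2784 and P(12, 25) = 3025; 3015 is not s-gonal.
Hits: s ∈ {5} → 1.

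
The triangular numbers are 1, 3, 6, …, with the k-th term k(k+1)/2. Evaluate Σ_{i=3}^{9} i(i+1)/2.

161

Σ i(i+1)/2 = (Σi² + Σi) / 2 over i = 3..9.
Σi = 45 − 3 = 42 and Σi² = 285 − 5 = 280.
(1·280 + 1·42) / 2 = 322/2 = 161.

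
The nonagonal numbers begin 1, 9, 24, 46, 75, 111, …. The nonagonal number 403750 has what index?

Set n(7n−5)/2 = 403750, giving 7n² − 5n − 807500 = 0.
The discriminant is 25 + 56·403750 = 22610025, and √22610025 = 4755.
So n = (5 + 4755) / 14 = 4760/14 = 340.

340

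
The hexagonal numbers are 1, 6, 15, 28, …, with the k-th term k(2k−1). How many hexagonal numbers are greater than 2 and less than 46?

The n-th hexagonal number is n(2n−1).
Smallest index with value > 2: n = 2 (giving 6).
Largest index with value < 46: n = 5 (giving 45).
Indices 2 through 5: 4 terms.

4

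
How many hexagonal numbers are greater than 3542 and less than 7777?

The n-th hexagonal number is n(2n−1).
Smallest index with value > 3542: n = 43 (giving 3655).
Largest index with value < 7777: n = 62 (giving 7626).
Indices 43 through 62: 20 terms.

20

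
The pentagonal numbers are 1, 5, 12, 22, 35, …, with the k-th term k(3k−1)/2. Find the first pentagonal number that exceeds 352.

Solve n(3n−1)/2 > 352 for integer n.
The largest n with value ≤ 352 is 15 (since 330 ≤ 352 < 376), so the first above is n = 16, value 376.

376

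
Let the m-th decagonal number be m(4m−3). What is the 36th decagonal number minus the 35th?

281

Consecutive decagonal numbers differ by 8n − 7: here 8·36 − 7 = 281.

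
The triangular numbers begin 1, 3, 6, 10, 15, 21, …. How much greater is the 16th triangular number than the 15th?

16

Consecutive triangular numbers differ by n: T_{16} − T_{15} = 16.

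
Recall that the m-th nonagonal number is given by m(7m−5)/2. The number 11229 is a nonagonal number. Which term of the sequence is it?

Set n(7n−5)/2 = 11229, giving 7n² − 5n − 22458 = 0.
The discriminant is 25 + 56·11229 = 628849, and √628849 = 793.
So n = (5 + 793) / 14 = 798/14 = 57.

57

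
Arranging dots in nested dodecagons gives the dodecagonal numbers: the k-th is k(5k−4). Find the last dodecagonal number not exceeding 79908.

78876

Solve n(5n−4) ≤ 79908 for integer n.
n = 126 gives 78876 ≤ 79908, while n = 127 gives 80137 > 79908; so the answer is 78876.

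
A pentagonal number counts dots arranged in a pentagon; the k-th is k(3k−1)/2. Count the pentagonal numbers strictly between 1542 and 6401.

33

The n-th pentagonal number is n(3n−1)/2.
Smallest index with value > 1542: n = 33 (giving 1617).
Largest index with value < 6401: n = 65 (giving 6305).
Indices 33 through 65: 33 terms.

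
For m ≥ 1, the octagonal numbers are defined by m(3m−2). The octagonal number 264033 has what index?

297

Set n(3n−2) = 264033, giving 3n² − 2n − 264033 = 0.
So n = (2 + 1780) / 6 = 1782/6 = 297.
Check: 297·(3·297 − 2) = 264033. ✓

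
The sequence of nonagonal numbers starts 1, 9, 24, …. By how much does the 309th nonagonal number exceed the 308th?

2157

Consecutive nonagonal numbers differ by 7n − 6: here 7·309 − 6 = 2157.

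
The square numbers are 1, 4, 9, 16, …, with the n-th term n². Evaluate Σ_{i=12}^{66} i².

Σ_{i=12}^{66} i² = 98021 − 506 = 97515.

97515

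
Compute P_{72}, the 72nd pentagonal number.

7740

The 72nd pentagonal number is n(3n−1)/2 with n = 72.
72·(3·72 − 1)/2 = 72·215/2 = 7740.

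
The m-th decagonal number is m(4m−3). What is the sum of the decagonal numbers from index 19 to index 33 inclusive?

40510

Σ i(4i−3) = 4Σi² − 3Σi over i = 19..33.
Σi = 561 − 171 = 390 and Σi² = 12529 − 2109 = 10420.
4·10420 − 3·390 = 40510.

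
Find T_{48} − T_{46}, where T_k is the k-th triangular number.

95

48·49/2 = 1176 and 46·47/2 = 1081.
Difference: 1176 − 1081 = 95.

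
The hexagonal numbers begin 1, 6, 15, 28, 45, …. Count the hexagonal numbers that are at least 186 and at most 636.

The n-th hexagonal number is n(2n−1).
Smallest index with value ≥ 186: n = 10 (giving 190).
Largest index with value ≤ 636: n = 18 (giving 630).
Indices 10 through 18: 9 terms.

9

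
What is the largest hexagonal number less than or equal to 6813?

6670

Solve n(2n−1) ≤ 6813 for integer n.
n = 58 gives 6670 ≤ 6813, while n = 59 gives 6903 > 6813; so the answer is 6670.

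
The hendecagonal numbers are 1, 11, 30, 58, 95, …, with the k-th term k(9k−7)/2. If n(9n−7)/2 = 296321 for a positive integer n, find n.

257

Set n(9n−7)/2 = 296321, giving 9n² − 7n − 592642 = 0.
The discriminant is 49 + 72·296321 = 21335161, and √21335161 = 4619.
So n = (7 + 4619) / 18 = 4626/18 = 257.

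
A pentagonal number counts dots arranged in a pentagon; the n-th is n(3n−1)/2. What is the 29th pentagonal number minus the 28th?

Consecutive pentagonal numbers differ by 3n − 2: here 3·29 − 2 = 85.

85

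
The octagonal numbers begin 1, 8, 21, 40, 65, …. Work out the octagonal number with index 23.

The 23rd octagonal number is n(3n−2) with n = 23.
23·(3·23 − 2) = 23·67 = 1541.

1541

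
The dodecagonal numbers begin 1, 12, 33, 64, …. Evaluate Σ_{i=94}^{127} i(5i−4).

2077077

Σ i(5i−4) = 5Σi² − 4Σi over i = 94..127.
Σi = 8128 − 4371 = 3757 and Σi² = 690880 − 272459 = 418421.
5·418421 − 4·3757 = 2077077.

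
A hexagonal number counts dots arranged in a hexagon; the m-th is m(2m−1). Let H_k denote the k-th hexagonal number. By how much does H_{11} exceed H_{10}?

41

Consecutive hexagonal numbers differ by 4n − 3: here 4·11 − 3 = 41.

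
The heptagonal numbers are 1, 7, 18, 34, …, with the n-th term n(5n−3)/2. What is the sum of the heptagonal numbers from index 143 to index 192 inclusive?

3520500

Σ i(5i−3)/2 = (5Σi² − 3Σi) / 2 over i = 143..192.
Σi = 18528 − 10153 = 8375 and Σi² = 2377760 − 964535 = 1413225.
(5·1413225 − 3·8375) / 2 = 7041000/2 = 3520500.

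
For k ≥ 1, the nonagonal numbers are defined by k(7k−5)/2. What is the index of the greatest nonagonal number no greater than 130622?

Solve n(7n−5)/2 ≤ 130622 for integer n.
n = 193 gives 129889 ≤ 130622, while n = 194 gives 131241 > 130622; so the answer is index 193.

193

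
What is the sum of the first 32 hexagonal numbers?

22352

Σ i(2i−1) = 2Σi² − Σi over i = 1..32.
Σi = 528 and Σi² = 11440.
2·11440 − 1·528 = 22352.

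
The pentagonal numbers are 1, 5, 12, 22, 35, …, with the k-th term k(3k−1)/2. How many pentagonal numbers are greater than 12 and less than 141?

The n-th pentagonal number is n(3n−1)/2.
Smallest index with value > 12: n = 4 (giving 22).
Largest index with value < 141: n = 9 (giving 117).
Indices 4 through 9: 6 terms.

6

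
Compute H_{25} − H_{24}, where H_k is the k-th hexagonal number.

Consecutive hexagonal numbers differ by 4n − 3: here 4·25 − 3 = 97.

97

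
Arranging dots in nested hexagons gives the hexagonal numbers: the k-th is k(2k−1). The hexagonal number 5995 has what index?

Set n(2n−1) = 5995, giving 2n² − n − 5995 = 0.
The discriminant is 1 + 8·5995 = 47961, and √47961 = 219.
So n = (1 + 219) / 4 = 220/4 = 55.

55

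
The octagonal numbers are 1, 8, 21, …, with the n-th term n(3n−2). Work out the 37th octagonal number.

37·(3·37 − 2) = 37·109 = 4033.

4033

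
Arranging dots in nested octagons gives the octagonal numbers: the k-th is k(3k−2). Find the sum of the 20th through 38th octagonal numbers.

Σ i(3i−2) = 3Σi² − 2Σi over i = 20..38.
Σi = 741 − 190 = 551 and Σi² = 19019 − 2470 = 16549.
3·16549 − 2·551 = 48545.

48545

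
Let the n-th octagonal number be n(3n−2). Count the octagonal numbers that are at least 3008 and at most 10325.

28

The n-th octagonal number is n(3n−2).
Smallest index with value ≥ 3008: n = 32 (giving 3008).
Largest index with value ≤ 10325: n = 59 (giving 10325).
Indices 32 through 59: 28 terms.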